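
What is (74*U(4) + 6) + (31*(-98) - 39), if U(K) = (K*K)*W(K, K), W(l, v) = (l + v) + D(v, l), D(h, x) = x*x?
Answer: 25345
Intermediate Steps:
D(h, x) = x**2
W(l, v) = l + v + l**2 (W(l, v) = (l + v) + l**2 = l + v + l**2)
U(K) = K**2*(K**2 + 2*K) (U(K) = (K*K)*(K + K + K**2) = K**2*(K**2 + 2*K))
(74*U(4) + 6) + (31*(-98) - 39) = (74*(4**3*(2 + 4)) + 6) + (31*(-98) - 39) = (74*(64*6) + 6) + (-3038 - 39) = (74*384 + 6) - 3077 = (28416 + 6) - 3077 = 28422 - 3077 = 25345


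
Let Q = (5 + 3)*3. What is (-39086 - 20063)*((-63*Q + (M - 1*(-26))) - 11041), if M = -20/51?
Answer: 37790118653/51 ≈ 7.4098e+8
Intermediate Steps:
M = -20/51 (M = -20*1/51 = -20/51 ≈ -0.39216)
Q = 24 (Q = 8*3 = 24)
(-39086 - 20063)*((-63*Q + (M - 1*(-26))) - 11041) = (-39086 - 20063)*((-63*24 + (-20/51 - 1*(-26))) - 11041) = -59149*((-1512 + (-20/51 + 26)) - 11041) = -59149*((-1512 + 1306/51) - 11041) = -59149*(-75806/51 - 11041) = -59149*(-638897/51) = 37790118653/51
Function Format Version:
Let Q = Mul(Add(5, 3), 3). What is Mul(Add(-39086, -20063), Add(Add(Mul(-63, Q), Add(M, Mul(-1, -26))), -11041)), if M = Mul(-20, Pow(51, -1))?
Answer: Rational(37790118653, 51) ≈ 7.4098e+8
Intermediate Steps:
M = Rational(-20, 51) (M = Mul(-20, Rational(1, 51)) = Rational(-20, 51) ≈ -0.39216)
Q = 24 (Q = Mul(8, 3) = 24)
Mul(Add(-39086, -20063), Add(Add(Mul(-63, Q), Add(M, Mul(-1, -26))), -11041)) = Mul(Add(-39086, -20063), Add(Add(Mul(-63, 24), Add(Rational(-20, 51), Mul(-1, -26))), -11041)) = Mul(-59149, Add(Add(-1512, Add(Rational(-20, 51), 26)), -11041)) = Mul(-59149, Add(Add(-1512, Rational(1306, 51)), -11041)) = Mul(-59149, Add(Rational(-75806, 51), -11041)) = Mul(-59149, Rational(-638897, 51)) = Rational(37790118653, 51)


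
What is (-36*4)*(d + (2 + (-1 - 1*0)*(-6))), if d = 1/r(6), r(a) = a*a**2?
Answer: -3458/3 ≈ -1152.7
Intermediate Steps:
r(a) = a**3
d = 1/216 (d = 1/(6**3) = 1/216 ≈ 0.0046296)
(-36*4)*(d + (2 + (-1 - 1*0)*(-6))) = (-36*4)*(1/216 + (2 + (-1 - 1*0)*(-6))) = -144*(1/216 + (2 + (-1 + 0)*(-6))) = -144*(1/216 + (2 - 1*(-6))) = -144*(1/216 + (2 + 6)) = -144*(1/216 + 8) = -144*1729/216 = -3458/3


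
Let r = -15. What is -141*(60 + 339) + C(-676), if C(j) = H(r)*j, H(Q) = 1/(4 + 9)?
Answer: -56311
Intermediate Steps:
H(Q) = 1/13
C(j) = j/13
-141*(60 + 339) + C(-676) = -141*(60 + 339) + (1/13)*(-676) = -141*399 - 52 = -56259 - 52 = -56311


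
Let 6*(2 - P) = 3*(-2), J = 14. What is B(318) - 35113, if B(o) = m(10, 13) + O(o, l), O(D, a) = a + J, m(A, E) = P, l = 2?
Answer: -35094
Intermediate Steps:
P = 3 (P = 2 - (-2)/2 = 2 - ⅙*(-6) = 2 + 1 = 3)
m(A, E) = 3
O(D, a) = 14 + a (O(D, a) = a + 14 = 14 + a)
B(o) = 19 (B(o) = 3 + (14 + 2) = 3 + 16 = 19)
B(318) - 35113 = 19 - 35113 = -35094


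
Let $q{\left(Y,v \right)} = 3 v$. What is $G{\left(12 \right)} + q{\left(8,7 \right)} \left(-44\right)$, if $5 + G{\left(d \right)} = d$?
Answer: $-917$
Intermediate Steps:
$G{\left(d \right)} = -5 + d$
$G{\left(12 \right)} + q{\left(8,7 \right)} \left(-44\right) = \left(-5 + 12\right) + 3 \cdot 7 \left(-44\right) = 7 + 21 \left(-44\right) = 7 - 924 = -917$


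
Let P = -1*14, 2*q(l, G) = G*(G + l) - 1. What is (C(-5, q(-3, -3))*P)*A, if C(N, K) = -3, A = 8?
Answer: 336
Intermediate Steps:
q(l, G) = -½ + G*(G + l)/2 (q(l, G) = (G*(G + l) - 1)/2 = (-1 + G*(G + l))/2 = -½ + G*(G + l)/2)
P = -14
(C(-5, q(-3, -3))*P)*A = -3*(-14)*8 = 42*8 = 336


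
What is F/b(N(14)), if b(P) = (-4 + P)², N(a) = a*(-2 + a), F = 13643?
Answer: 13643/26896 ≈ 0.50725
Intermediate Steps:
F/b(N(14)) = 13643/((-4 + 14*(-2 + 14))²) = 13643/((-4 + 14*12)²) = 13643/((-4 + 168)²) = 13643/(164²) = 13643/26896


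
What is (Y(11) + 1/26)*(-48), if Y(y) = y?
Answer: -6888/13 ≈ -529.85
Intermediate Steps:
(Y(11) + 1/26)*(-48) = (11 + 1/26)*(-48) = (287/26)*(-48) = -6888/13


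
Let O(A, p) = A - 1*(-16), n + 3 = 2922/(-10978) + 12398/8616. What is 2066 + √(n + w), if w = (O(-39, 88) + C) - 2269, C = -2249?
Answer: 2066 + I*√635044382442766065/11823306 ≈ 2066.0 + 67.401*I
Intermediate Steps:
n = -43207513/23646612 (n = -3 + (2922/(-10978) + 12398/8616) = -3 + (2922*(-1/10978) + 12398*(1/8616)) = -3 + (-1461/5489 + 6199/4308) = -3 + 27732323/23646612 = -43207513/23646612 ≈ -1.8272)
O(A, p) = 16 + A (O(A, p) = A + 16 = 16 + A)
w = -4541 (w = ((16 - 39) - 2249) - 2269 = (-23 - 2249) - 2269 = -2272 - 2269 = -4541)
2066 + √(n + w) = 2066 + √(-43207513/23646612 - 4541) = 2066 + √(-107422472605/23646612) = 2066 + I*√635044382442766065/11823306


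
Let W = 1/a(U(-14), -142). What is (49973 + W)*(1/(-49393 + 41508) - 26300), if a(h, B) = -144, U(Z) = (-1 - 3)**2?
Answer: -497432374625537/378480 ≈ -1.3143e+9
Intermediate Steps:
U(Z) = 16 (U(Z) = (-4)**2 = 16)
W = -1/144 (W = 1/(-144) = -1/144 ≈ -0.0069444)
(49973 + W)*(1/(-49393 + 41508) - 26300) = (49973 - 1/144)*(1/(-49393 + 41508) - 26300) = 7196111*(1/(-7885) - 26300)/144 = 7196111*(-1/7885 - 26300)/144 = (7196111/144)*(-207375501/7885) = -497432374625537/378480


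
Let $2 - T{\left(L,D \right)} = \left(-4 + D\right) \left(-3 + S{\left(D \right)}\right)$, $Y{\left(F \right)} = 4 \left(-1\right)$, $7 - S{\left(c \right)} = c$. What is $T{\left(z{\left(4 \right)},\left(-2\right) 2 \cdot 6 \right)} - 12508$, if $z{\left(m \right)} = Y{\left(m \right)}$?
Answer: $-11722$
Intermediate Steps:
$S{\left(c \right)} = 7 - c$
$Y{\left(F \right)} = -4$
$z{\left(m \right)} = -4$
$T{\left(L,D \right)} = 2 - \left(-4 + D\right) \left(4 - D\right)$ ($T{\left(L,D \right)} = 2 - \left(-4 + D\right) \left(-3 - \left(-7 + D\right)\right) = 2 - \left(-4 + D\right) \left(4 - D\right)$)
$T{\left(z{\left(4 \right)},\left(-2\right) 2 \cdot 6 \right)} - 12508 = \left(18 - \left(-2\right) 2 \cdot 6 + \left(-2\right) 2 \cdot 6 \left(-7 + \left(-2\right) 2 \cdot 6\right)\right) - 12508 = \left(18 - \left(-4\right) 6 + \left(-4\right) 6 \left(-7 - 24\right)\right) - 12508 = \left(18 - -24 - 24 \left(-7 - 24\right)\right) - 12508 = \left(18 + 24 - -744\right) - 12508 = \left(18 + 24 + 744\right) - 12508 = 786 - 12508 = -11722$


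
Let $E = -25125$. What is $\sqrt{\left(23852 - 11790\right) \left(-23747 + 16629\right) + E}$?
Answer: $i \sqrt{85882441} \approx 9267.3 i$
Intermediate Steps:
$\sqrt{\left(23852 - 11790\right) \left(-23747 + 16629\right) + E} = \sqrt{\left(23852 - 11790\right) \left(-23747 + 16629\right) - 25125} = \sqrt{12062 \left(-7118\right) - 25125} = \sqrt{-85857316 - 25125} = \sqrt{-85882441} = i \sqrt{85882441}$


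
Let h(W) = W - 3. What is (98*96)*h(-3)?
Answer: -56448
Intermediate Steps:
h(W) = -3 + W
(98*96)*h(-3) = (98*96)*(-3 - 3) = 9408*(-6) = -56448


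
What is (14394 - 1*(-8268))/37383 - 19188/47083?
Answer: 116563314/586701263 ≈ 0.19868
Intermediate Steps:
(14394 - 1*(-8268))/37383 - 19188/47083 = (14394 + 8268)*(1/37383) - 19188*1/47083 = 22662*(1/37383) - 19188/47083 = 7554/12461 - 19188/47083 = 116563314/586701263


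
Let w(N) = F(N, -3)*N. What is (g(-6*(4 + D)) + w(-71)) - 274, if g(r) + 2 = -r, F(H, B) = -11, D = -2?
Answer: 517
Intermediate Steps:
g(r) = -2 - r
w(N) = -11*N
(g(-6*(4 + D)) + w(-71)) - 274 = ((-2 - (-6)*(4 - 2)) - 11*(-71)) - 274 = ((-2 - (-6)*2) + 781) - 274 = ((-2 - 1*(-12)) + 781) - 274 = ((-2 + 12) + 781) - 274 = (10 + 781) - 274 = 791 - 274 = 517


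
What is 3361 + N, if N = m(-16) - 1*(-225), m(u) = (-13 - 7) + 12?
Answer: 3578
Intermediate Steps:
m(u) = -8 (m(u) = -20 + 12 = -8)
N = 217 (N = -8 - 1*(-225) = -8 + 225 = 217)
3361 + N = 3361 + 217 = 3578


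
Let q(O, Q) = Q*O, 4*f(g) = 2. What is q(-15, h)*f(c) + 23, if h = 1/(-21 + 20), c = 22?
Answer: 61/2 ≈ 30.500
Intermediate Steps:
f(g) = 1/2 (f(g) = (1/4)*2 = 1/2)
h = -1 (h = 1/(-1) = -1)
q(O, Q) = O*Q
q(-15, h)*f(c) + 23 = -15*(-1)*(1/2) + 23 = 15*(1/2) + 23 = 15/2 + 23 = 61/2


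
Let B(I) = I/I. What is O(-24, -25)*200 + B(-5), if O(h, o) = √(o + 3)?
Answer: 1 + 200*I*√22 ≈ 1.0 + 938.08*I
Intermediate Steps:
B(I) = 1
O(h, o) = √(3 + o)
O(-24, -25)*200 + B(-5) = √(3 - 25)*200 + 1 = √(-22)*200 + 1 = (I*√22)*200 + 1 = 200*I*√22 + 1 = 1 + 200*I*√22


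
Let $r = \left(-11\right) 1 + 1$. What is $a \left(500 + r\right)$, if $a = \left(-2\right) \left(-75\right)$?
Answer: $73500$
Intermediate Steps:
$r = -10$ ($r = -11 + 1 = -10$)
$a = 150$
$a \left(500 + r\right) = 150 \left(500 - 10\right) = 150 \cdot 490 = 73500$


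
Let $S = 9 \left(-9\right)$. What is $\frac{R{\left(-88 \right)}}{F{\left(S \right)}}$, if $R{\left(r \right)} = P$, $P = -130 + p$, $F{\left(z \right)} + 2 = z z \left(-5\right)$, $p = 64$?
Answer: $\frac{66}{32807} \approx 0.0020118$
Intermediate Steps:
$S = -81$
$F{\left(z \right)} = -2 - 5 z^{2}$ ($F{\left(z \right)} = -2 + z z \left(-5\right) = -2 + z^{2} \left(-5\right) = -2 - 5 z^{2}$)
$P = -66$ ($P = -130 + 64 = -66$)
$R{\left(r \right)} = -66$
$\frac{R{\left(-88 \right)}}{F{\left(S \right)}} = - \frac{66}{-2 - 5 \left(-81\right)^{2}} = - \frac{66}{-2 - 32805} = - \frac{66}{-32807} = \left(-66\right) \left(- \frac{1}{32807}\right) = \frac{66}{32807}$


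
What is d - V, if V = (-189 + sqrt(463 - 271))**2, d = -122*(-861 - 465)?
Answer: 125859 + 3024*sqrt(3) ≈ 1.3110e+5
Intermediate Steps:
d = 161772 (d = -122*(-1326) = 161772)
V = (-189 + 8*sqrt(3))**2 (V = (-189 + sqrt(192))**2 = (-189 + 8*sqrt(3))**2 ≈ 30675.)
d - V = 161772 - (35913 - 3024*sqrt(3)) = 161772 + (-35913 + 3024*sqrt(3)) = 125859 + 3024*sqrt(3)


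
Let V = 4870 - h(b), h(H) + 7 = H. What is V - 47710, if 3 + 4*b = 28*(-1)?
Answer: -171301/4 ≈ -42825.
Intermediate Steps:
b = -31/4 (b = -3/4 + (28*(-1))/4 = -3/4 + (1/4)*(-28) = -3/4 - 7 = -31/4 ≈ -7.7500)
h(H) = -7 + H
V = 19539/4 (V = 4870 - (-7 - 31/4) = 4870 - 1*(-59/4) = 4870 + 59/4 = 19539/4 ≈ 4884.8)
V - 47710 = 19539/4 - 47710 = -171301/4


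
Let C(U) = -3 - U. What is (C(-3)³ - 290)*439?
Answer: -127310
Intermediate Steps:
(C(-3)³ - 290)*439 = ((-3 - 1*(-3))³ - 290)*439 = ((-3 + 3)³ - 290)*439 = (0³ - 290)*439 = (0 - 290)*439 = -290*439 = -127310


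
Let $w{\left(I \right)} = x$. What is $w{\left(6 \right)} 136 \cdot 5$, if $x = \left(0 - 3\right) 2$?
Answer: $-4080$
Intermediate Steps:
$x = -6$ ($x = \left(-3\right) 2 = -6$)
$w{\left(I \right)} = -6$
$w{\left(6 \right)} 136 \cdot 5 = - 6 \cdot 136 \cdot 5 = \left(-6\right) 680 = -4080$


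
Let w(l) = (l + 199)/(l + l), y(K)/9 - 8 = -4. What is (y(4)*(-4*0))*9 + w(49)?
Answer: 124/49 ≈ 2.5306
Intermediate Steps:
y(K) = 36 (y(K) = 72 + 9*(-4) = 72 - 36 = 36)
w(l) = (199 + l)/(2*l) (w(l) = (199 + l)/((2*l)) = (199 + l)*(1/(2*l)) = (199 + l)/(2*l))
(y(4)*(-4*0))*9 + w(49) = (36*(-4*0))*9 + (½)*(199 + 49)/49 = (36*0)*9 + (½)*(1/49)*248 = 0*9 + 124/49 = 0 + 124/49 = 124/49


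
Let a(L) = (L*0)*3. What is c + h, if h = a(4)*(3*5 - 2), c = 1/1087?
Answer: 1/1087 ≈ 0.00091996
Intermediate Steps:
c = 1/1087 ≈ 0.00091996
a(L) = 0 (a(L) = 0*3 = 0)
h = 0 (h = 0*(3*5 - 2) = 0*(15 - 2) = 0*13 = 0)
c + h = 1/1087 + 0 = 1/1087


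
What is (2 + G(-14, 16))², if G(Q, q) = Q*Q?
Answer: 39204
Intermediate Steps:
G(Q, q) = Q²
(2 + G(-14, 16))² = (2 + (-14)²)² = (2 + 196)² = 198² = 39204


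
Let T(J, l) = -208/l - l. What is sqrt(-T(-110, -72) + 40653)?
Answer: sqrt(365203)/3 ≈ 201.44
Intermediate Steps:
T(J, l) = -l - 208/l
sqrt(-T(-110, -72) + 40653) = sqrt(-(-1*(-72) - 208/(-72)) + 40653) = sqrt(-(72 - 208*(-1/72)) + 40653) = sqrt(-(72 + 26/9) + 40653) = sqrt(-1*674/9 + 40653) = sqrt(-674/9 + 40653) = sqrt(365203/9) = sqrt(365203)/3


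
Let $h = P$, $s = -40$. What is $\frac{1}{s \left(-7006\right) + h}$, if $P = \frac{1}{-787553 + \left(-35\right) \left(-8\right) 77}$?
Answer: $\frac{765993}{214661878319} \approx 3.5684 \cdot 10^{-6}$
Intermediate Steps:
$P = - \frac{1}{765993}$ ($P = \frac{1}{-787553 + 280 \cdot 77} = \frac{1}{-787553 + 21560} = \frac{1}{-765993} = - \frac{1}{765993} \approx -1.3055 \cdot 10^{-6}$)
$h = - \frac{1}{765993} \approx -1.3055 \cdot 10^{-6}$
$\frac{1}{s \left(-7006\right) + h} = \frac{1}{\left(-40\right) \left(-7006\right) - \frac{1}{765993}} = \frac{1}{280240 - \frac{1}{765993}} = \frac{1}{\frac{214661878319}{765993}} = \frac{765993}{214661878319}$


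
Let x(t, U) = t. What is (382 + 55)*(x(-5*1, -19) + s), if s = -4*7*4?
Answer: -51129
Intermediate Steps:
s = -112 (s = -28*4 = -112)
(382 + 55)*(x(-5*1, -19) + s) = (382 + 55)*(-5*1 - 112) = 437*(-5 - 112) = 437*(-117) = -51129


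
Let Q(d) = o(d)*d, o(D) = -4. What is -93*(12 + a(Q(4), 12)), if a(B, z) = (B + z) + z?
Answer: -1860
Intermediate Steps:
Q(d) = -4*d
a(B, z) = B + 2*z
-93*(12 + a(Q(4), 12)) = -93*(12 + (-4*4 + 2*12)) = -93*(12 + (-16 + 24)) = -93*(12 + 8) = -93*20 = -1860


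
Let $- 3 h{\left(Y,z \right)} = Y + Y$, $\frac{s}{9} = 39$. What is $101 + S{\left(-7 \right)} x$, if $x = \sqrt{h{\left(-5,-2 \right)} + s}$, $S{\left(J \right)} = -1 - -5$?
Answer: $101 + \frac{4 \sqrt{3189}}{3} \approx 176.29$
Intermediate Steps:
$S{\left(J \right)} = 4$ ($S{\left(J \right)} = -1 + 5 = 4$)
$s = 351$ ($s = 9 \cdot 39 = 351$)
$h{\left(Y,z \right)} = - \frac{2 Y}{3}$ ($h{\left(Y,z \right)} = - \frac{Y + Y}{3} = - \frac{2 Y}{3}$)
$x = \frac{\sqrt{3189}}{3}$ ($x = \sqrt{\left(- \frac{2}{3}\right) \left(-5\right) + 351} = \sqrt{\frac{10}{3} + 351} = \sqrt{\frac{1063}{3}} = \frac{\sqrt{3189}}{3} \approx 18.824$)
$101 + S{\left(-7 \right)} x = 101 + 4 \frac{\sqrt{3189}}{3} = 101 + \frac{4 \sqrt{3189}}{3}$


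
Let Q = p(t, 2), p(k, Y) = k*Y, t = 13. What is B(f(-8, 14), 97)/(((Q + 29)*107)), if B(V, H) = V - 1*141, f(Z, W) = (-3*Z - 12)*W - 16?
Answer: 1/535 ≈ 0.0018692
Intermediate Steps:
p(k, Y) = Y*k
f(Z, W) = -16 + W*(-12 - 3*Z) (f(Z, W) = (-12 - 3*Z)*W - 16 = W*(-12 - 3*Z) - 16 = -16 + W*(-12 - 3*Z))
Q = 26 (Q = 2*13 = 26)
B(V, H) = -141 + V (B(V, H) = V - 141 = -141 + V)
B(f(-8, 14), 97)/(((Q + 29)*107)) = (-141 + (-16 - 12*14 - 3*14*(-8)))/(((26 + 29)*107)) = (-141 + (-16 - 168 + 336))/((55*107)) = (-141 + 152)/5885 = 11*(1/5885) = 1/535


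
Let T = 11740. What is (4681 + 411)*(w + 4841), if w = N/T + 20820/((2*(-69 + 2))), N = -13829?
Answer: 70009182903/2935 ≈ 2.3853e+7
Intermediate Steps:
w = -123139943/786580 (w = -13829/11740 + 20820/((2*(-69 + 2))) = -13829*1/11740 + 20820/((2*(-67))) = -13829/11740 + 20820/(-134) = -13829/11740 + 20820*(-1/134) = -13829/11740 - 10410/67 = -123139943/786580 ≈ -156.55)
(4681 + 411)*(w + 4841) = (4681 + 411)*(-123139943/786580 + 4841) = 5092*(3684693837/786580) = 70009182903/2935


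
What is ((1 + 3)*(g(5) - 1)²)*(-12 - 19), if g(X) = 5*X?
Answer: -71424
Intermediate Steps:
((1 + 3)*(g(5) - 1)²)*(-12 - 19) = ((1 + 3)*(5*5 - 1)²)*(-12 - 19) = (4*(25 - 1)²)*(-31) = (4*24²)*(-31) = (4*576)*(-31) = 2304*(-31) = -71424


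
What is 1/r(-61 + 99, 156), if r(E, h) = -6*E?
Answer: -1/228 ≈ -0.0043860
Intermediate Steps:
1/r(-61 + 99, 156) = 1/(-6*(-61 + 99)) = 1/(-6*38) = 1/(-228) = -1/228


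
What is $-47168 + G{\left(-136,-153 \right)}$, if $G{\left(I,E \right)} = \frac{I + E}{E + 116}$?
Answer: $- \frac{1744927}{37} \approx -47160.0$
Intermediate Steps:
$G{\left(I,E \right)} = \frac{E + I}{116 + E}$
$-47168 + G{\left(-136,-153 \right)} = -47168 + \frac{-153 - 136}{116 - 153} = -47168 + \frac{1}{-37} \left(-289\right) = -47168 - - \frac{289}{37} = -47168 + \frac{289}{37} = - \frac{1744927}{37}$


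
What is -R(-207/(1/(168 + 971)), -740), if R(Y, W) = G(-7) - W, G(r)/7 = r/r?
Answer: -747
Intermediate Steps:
G(r) = 7 (G(r) = 7*(r/r) = 7*1 = 7)
R(Y, W) = 7 - W
-R(-207/(1/(168 + 971)), -740) = -(7 - 1*(-740)) = -(7 + 740) = -1*747 = -747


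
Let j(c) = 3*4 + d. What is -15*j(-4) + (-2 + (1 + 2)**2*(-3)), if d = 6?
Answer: -299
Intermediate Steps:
j(c) = 18 (j(c) = 3*4 + 6 = 12 + 6 = 18)
-15*j(-4) + (-2 + (1 + 2)**2*(-3)) = -15*18 + (-2 + (1 + 2)**2*(-3)) = -270 + (-2 + 3**2*(-3)) = -270 + (-2 + 9*(-3)) = -270 + (-2 - 27) = -270 - 29 = -299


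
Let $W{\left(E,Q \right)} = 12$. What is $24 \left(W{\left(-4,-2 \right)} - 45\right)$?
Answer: $-792$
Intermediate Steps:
$24 \left(W{\left(-4,-2 \right)} - 45\right) = 24 \left(12 - 45\right) = 24 \left(-33\right) = -792$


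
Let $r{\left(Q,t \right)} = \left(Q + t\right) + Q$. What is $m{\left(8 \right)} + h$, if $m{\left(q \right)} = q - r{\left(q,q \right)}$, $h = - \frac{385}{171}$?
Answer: $- \frac{3121}{171} \approx -18.251$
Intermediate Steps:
$r{\left(Q,t \right)} = t + 2 Q$
$h = - \frac{385}{171}$ ($h = \left(-385\right) \frac{1}{171} = - \frac{385}{171} \approx -2.2515$)
$m{\left(q \right)} = - 2 q$ ($m{\left(q \right)} = q - \left(q + 2 q\right) = q - 3 q = - 2 q$)
$m{\left(8 \right)} + h = \left(-2\right) 8 - \frac{385}{171} = -16 - \frac{385}{171} = - \frac{3121}{171}$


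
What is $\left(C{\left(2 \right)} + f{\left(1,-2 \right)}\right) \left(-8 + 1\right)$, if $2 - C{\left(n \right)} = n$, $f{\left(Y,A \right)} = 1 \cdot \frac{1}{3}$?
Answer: $- \frac{7}{3} \approx -2.3333$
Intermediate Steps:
$f{\left(Y,A \right)} = \frac{1}{3}$ ($f{\left(Y,A \right)} = 1 \cdot \frac{1}{3} = \frac{1}{3}$)
$C{\left(n \right)} = 2 - n$
$\left(C{\left(2 \right)} + f{\left(1,-2 \right)}\right) \left(-8 + 1\right) = \left(\left(2 - 2\right) + \frac{1}{3}\right) \left(-8 + 1\right) = \left(\left(2 - 2\right) + \frac{1}{3}\right) \left(-7\right) = \left(0 + \frac{1}{3}\right) \left(-7\right) = \frac{1}{3} \left(-7\right) = - \frac{7}{3}$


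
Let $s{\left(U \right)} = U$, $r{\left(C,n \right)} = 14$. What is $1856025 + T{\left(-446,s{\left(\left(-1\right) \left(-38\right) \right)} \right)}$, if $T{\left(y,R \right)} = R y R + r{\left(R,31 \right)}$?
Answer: $1212015$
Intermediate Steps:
$T{\left(y,R \right)} = 14 + y R^{2}$ ($T{\left(y,R \right)} = R y R + 14 = y R^{2} + 14 = 14 + y R^{2}$)
$1856025 + T{\left(-446,s{\left(\left(-1\right) \left(-38\right) \right)} \right)} = 1856025 + \left(14 - 446 \left(\left(-1\right) \left(-38\right)\right)^{2}\right) = 1856025 + \left(14 - 446 \cdot 38^{2}\right) = 1856025 + \left(14 - 644024\right) = 1856025 - 644010 = 1212015$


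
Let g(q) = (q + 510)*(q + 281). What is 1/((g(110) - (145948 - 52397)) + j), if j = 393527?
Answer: 1/542396 ≈ 1.8437e-6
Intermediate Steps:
g(q) = (281 + q)*(510 + q) (g(q) = (510 + q)*(281 + q) = (281 + q)*(510 + q))
1/((g(110) - (145948 - 52397)) + j) = 1/(((143310 + 110² + 791*110) - (145948 - 52397)) + 393527) = 1/(((143310 + 12100 + 87010) - 1*93551) + 393527) = 1/((242420 - 93551) + 393527) = 1/(148869 + 393527) = 1/542396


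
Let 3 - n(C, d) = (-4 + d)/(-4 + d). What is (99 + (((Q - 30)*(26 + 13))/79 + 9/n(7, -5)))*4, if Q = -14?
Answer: 25842/79 ≈ 327.11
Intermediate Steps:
n(C, d) = 2 (n(C, d) = 3 - (-4 + d)/(-4 + d) = 3 - 1*1 = 3 - 1 = 2)
(99 + (((Q - 30)*(26 + 13))/79 + 9/n(7, -5)))*4 = (99 + (((-14 - 30)*(26 + 13))/79 + 9/2))*4 = (99 + (-44*39*(1/79) + 9*(½)))*4 = (99 + (-1716*1/79 + 9/2))*4 = (99 + (-1716/79 + 9/2))*4 = (99 - 2721/158)*4 = (12921/158)*4 = 25842/79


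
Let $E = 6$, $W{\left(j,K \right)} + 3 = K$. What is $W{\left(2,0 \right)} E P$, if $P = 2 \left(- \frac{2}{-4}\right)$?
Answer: $-18$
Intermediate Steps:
$W{\left(j,K \right)} = -3 + K$
$P = 1$ ($P = 2 \left(\left(-2\right) \left(- \frac{1}{4}\right)\right) = 2 \cdot \frac{1}{2} = 1$)
$W{\left(2,0 \right)} E P = \left(-3 + 0\right) 6 \cdot 1 = \left(-3\right) 6 \cdot 1 = \left(-18\right) 1 = -18$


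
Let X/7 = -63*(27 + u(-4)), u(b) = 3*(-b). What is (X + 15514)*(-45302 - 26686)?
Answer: 121299780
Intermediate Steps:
u(b) = -3*b
X = -17199 (X = 7*(-63*(27 - 3*(-4))) = 7*(-63*(27 + 12)) = 7*(-63*39) = 7*(-2457) = -17199)
(X + 15514)*(-45302 - 26686) = (-17199 + 15514)*(-45302 - 26686) = -1685*(-71988) = 121299780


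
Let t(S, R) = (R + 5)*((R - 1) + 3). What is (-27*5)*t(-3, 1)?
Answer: -2430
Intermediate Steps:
t(S, R) = (2 + R)*(5 + R) (t(S, R) = (5 + R)*((-1 + R) + 3) = (5 + R)*(2 + R) = (2 + R)*(5 + R))
(-27*5)*t(-3, 1) = (-27*5)*(10 + 1² + 7*1) = -135*(10 + 1 + 7) = -135*18 = -2430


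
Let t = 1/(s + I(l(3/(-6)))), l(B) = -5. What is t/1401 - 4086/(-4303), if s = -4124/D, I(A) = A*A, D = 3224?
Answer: 109449916052/115258948857 ≈ 0.94960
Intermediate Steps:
I(A) = A**2
s = -1031/806 (s = -4124/3224 = -4124*1/3224 = -1031/806 ≈ -1.2792)
t = 806/19119 (t = 1/(-1031/806 + (-5)**2) = 1/(-1031/806 + 25) = 1/(19119/806) = 806/19119 ≈ 0.042157)
t/1401 - 4086/(-4303) = (806/19119)/1401 - 4086/(-4303) = (806/19119)*(1/1401) - 4086*(-1/4303) = 806/26785719 + 4086/4303 = 109449916052/115258948857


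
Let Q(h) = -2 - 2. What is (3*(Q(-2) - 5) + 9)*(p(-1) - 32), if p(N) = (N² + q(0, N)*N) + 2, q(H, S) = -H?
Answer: 522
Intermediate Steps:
p(N) = 2 + N² (p(N) = (N² + (-1*0)*N) + 2 = (N² + 0*N) + 2 = (N² + 0) + 2 = N² + 2 = 2 + N²)
Q(h) = -4
(3*(Q(-2) - 5) + 9)*(p(-1) - 32) = (3*(-4 - 5) + 9)*((2 + (-1)²) - 32) = (3*(-9) + 9)*((2 + 1) - 32) = (-27 + 9)*(3 - 32) = -18*(-29) = 522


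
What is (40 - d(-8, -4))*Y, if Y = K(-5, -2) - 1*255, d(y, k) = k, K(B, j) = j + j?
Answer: -11396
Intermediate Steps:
K(B, j) = 2*j
Y = -259 (Y = 2*(-2) - 1*255 = -4 - 255 = -259)
(40 - d(-8, -4))*Y = (40 - 1*(-4))*(-259) = (40 + 4)*(-259) = 44*(-259) = -11396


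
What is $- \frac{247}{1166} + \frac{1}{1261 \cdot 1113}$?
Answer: $- \frac{6540785}{30876846} \approx -0.21183$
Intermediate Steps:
$- \frac{247}{1166} + \frac{1}{1261 \cdot 1113} = \left(-247\right) \frac{1}{1166} + \frac{1}{1261} \cdot \frac{1}{1113} = - \frac{247}{1166} + \frac{1}{1403493} = - \frac{6540785}{30876846}$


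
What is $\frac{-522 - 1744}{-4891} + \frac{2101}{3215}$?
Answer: $\frac{17561181}{15724565} \approx 1.1168$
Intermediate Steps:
$\frac{-522 - 1744}{-4891} + \frac{2101}{3215} = \left(-522 - 1744\right) \left(- \frac{1}{4891}\right) + 2101 \cdot \frac{1}{3215} = \left(-2266\right) \left(- \frac{1}{4891}\right) + \frac{2101}{3215} = \frac{2266}{4891} + \frac{2101}{3215} = \frac{17561181}{15724565}$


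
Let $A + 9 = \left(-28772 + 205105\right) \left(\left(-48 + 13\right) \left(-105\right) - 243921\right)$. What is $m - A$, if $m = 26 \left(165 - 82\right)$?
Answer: $42363300085$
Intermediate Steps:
$m = 2158$ ($m = 26 \cdot 83 = 2158$)
$A = -42363297927$ ($A = -9 + \left(-28772 + 205105\right) \left(\left(-48 + 13\right) \left(-105\right) - 243921\right) = -9 + 176333 \left(\left(-35\right) \left(-105\right) - 243921\right) = -9 + 176333 \left(3675 - 243921\right) = -9 + 176333 \left(-240246\right) = -9 - 42363297918 = -42363297927$)
$m - A = 2158 - -42363297927 = 2158 + 42363297927 = 42363300085$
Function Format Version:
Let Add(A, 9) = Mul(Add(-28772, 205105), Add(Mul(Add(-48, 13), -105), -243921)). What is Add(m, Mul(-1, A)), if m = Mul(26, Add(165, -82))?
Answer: 42363300085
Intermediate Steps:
m = 2158 (m = Mul(26, 83) = 2158)
A = -42363297927 (A = Add(-9, Mul(Add(-28772, 205105), Add(Mul(Add(-48, 13), -105), -243921))) = Add(-9, Mul(176333, Add(Mul(-35, -105), -243921))) = Add(-9, Mul(176333, Add(3675, -243921))) = Add(-9, Mul(176333, -240246)) = Add(-9, -42363297918) = -42363297927)
Add(m, Mul(-1, A)) = Add(2158, Mul(-1, -42363297927)) = Add(2158, 42363297927) = 42363300085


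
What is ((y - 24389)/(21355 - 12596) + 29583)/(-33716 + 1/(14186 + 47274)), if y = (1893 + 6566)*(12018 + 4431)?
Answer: -24475535330540/18150271559481 ≈ -1.3485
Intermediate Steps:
y = 139142091 (y = 8459*16449 = 139142091)
((y - 24389)/(21355 - 12596) + 29583)/(-33716 + 1/(14186 + 47274)) = ((139142091 - 24389)/(21355 - 12596) + 29583)/(-33716 + 1/(14186 + 47274)) = (139117702/8759 + 29583)/(-33716 + 1/61460) = (139117702*(1/8759) + 29583)/(-33716 + 1/61460) = (139117702/8759 + 29583)/(-2072185359/61460) = (398235199/8759)*(-61460/2072185359) = -24475535330540/18150271559481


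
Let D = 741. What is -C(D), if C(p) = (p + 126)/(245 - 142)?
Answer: -867/103 ≈ -8.4175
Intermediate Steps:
C(p) = 126/103 + p/103 (C(p) = (126 + p)/103 = (126 + p)*(1/103) = 126/103 + p/103)
-C(D) = -(126/103 + (1/103)*741) = -(126/103 + 741/103) = -1*867/103 = -867/103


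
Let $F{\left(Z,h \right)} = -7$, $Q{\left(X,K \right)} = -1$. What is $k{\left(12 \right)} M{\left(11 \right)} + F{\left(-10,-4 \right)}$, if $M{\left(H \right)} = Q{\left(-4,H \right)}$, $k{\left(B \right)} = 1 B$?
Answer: $-19$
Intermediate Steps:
$k{\left(B \right)} = B$
$M{\left(H \right)} = -1$
$k{\left(12 \right)} M{\left(11 \right)} + F{\left(-10,-4 \right)} = 12 \left(-1\right) - 7 = -12 - 7 = -19$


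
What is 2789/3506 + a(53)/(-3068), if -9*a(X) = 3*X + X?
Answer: 19438285/24201918 ≈ 0.80317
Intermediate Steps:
a(X) = -4*X/9 (a(X) = -(3*X + X)/9 = -4*X/9)
2789/3506 + a(53)/(-3068) = 2789/3506 - 4/9*53/(-3068) = 2789*(1/3506) - 212/9*(-1/3068) = 2789/3506 + 53/6903 = 19438285/24201918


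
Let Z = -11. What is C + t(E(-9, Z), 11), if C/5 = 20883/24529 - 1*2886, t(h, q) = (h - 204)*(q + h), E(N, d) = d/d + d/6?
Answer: -14577480581/883044 ≈ -16508.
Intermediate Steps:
E(N, d) = 1 + d/6 (E(N, d) = 1 + d*(⅙) = 1 + d/6)
t(h, q) = (-204 + h)*(h + q)
C = -353849055/24529 (C = 5*(20883/24529 - 1*2886) = 5*(20883*(1/24529) - 2886) = 5*(20883/24529 - 2886) = 5*(-70769811/24529) = -353849055/24529 ≈ -14426.)
C + t(E(-9, Z), 11) = -353849055/24529 + ((1 + (⅙)*(-11))² - 204*(1 + (⅙)*(-11)) - 204*11 + (1 + (⅙)*(-11))*11) = -353849055/24529 + ((1 - 11/6)² - 204*(1 - 11/6) - 2244 + (1 - 11/6)*11) = -353849055/24529 + ((-⅚)² - 204*(-⅚) - 2244 - ⅚*11) = -353849055/24529 + (25/36 + 170 - 2244 - 55/6) = -353849055/24529 - 74969/36 = -14577480581/883044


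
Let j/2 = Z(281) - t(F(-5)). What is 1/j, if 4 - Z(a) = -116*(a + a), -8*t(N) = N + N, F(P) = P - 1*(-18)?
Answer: 2/260797 ≈ 7.6688e-6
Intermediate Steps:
F(P) = 18 + P (F(P) = P + 18 = 18 + P)
t(N) = -N/4 (t(N) = -(N + N)/8 = -N/4)
Z(a) = 4 + 232*a (Z(a) = 4 - (-116)*(a + a) = 4 - (-116)*2*a = 4 - (-232)*a = 4 + 232*a)
j = 260797/2 (j = 2*((4 + 232*281) - (-1)*(18 - 5)/4) = 2*((4 + 65192) - (-1)*13/4) = 2*(65196 - 1*(-13/4)) = 2*(65196 + 13/4) = 2*(260797/4) = 260797/2 ≈ 1.3040e+5)
1/j = 1/(260797/2) = 2/260797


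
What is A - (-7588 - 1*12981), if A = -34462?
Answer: -13893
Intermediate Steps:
A - (-7588 - 1*12981) = -34462 - (-7588 - 1*12981) = -34462 - (-7588 - 12981) = -34462 - 1*(-20569) = -34462 + 20569 = -13893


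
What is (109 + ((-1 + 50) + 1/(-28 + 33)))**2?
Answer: 625681/25 ≈ 25027.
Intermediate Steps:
(109 + ((-1 + 50) + 1/(-28 + 33)))**2 = (109 + (49 + 1/5))**2 = (109 + 246/5)**2 = (791/5)**2 = 625681/25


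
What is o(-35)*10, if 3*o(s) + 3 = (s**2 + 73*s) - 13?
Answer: -13460/3 ≈ -4486.7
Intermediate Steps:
o(s) = -16/3 + s**2/3 + 73*s/3 (o(s) = -1 + ((s**2 + 73*s) - 13)/3 = -1 + (-13 + s**2 + 73*s)/3 = -1 + (-13/3 + s**2/3 + 73*s/3) = -16/3 + s**2/3 + 73*s/3)
o(-35)*10 = (-16/3 + (1/3)*(-35)**2 + (73/3)*(-35))*10 = (-16/3 + (1/3)*1225 - 2555/3)*10 = (-16/3 + 1225/3 - 2555/3)*10 = -1346/3*10 = -13460/3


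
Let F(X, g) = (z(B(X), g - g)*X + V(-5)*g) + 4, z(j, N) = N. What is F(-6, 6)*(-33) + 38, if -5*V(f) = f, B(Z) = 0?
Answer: -292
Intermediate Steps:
V(f) = -f/5
F(X, g) = 4 + g (F(X, g) = ((g - g)*X + (-1/5*(-5))*g) + 4 = (0*X + 1*g) + 4 = (0 + g) + 4 = g + 4 = 4 + g)
F(-6, 6)*(-33) + 38 = (4 + 6)*(-33) + 38 = 10*(-33) + 38 = -330 + 38 = -292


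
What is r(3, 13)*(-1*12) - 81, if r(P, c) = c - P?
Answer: -201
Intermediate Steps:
r(3, 13)*(-1*12) - 81 = (13 - 1*3)*(-1*12) - 81 = (13 - 3)*(-12) - 81 = 10*(-12) - 81 = -120 - 81 = -201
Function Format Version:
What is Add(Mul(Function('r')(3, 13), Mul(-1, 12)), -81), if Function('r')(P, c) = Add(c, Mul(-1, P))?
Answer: -201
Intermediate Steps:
Add(Mul(Function('r')(3, 13), Mul(-1, 12)), -81) = Add(Mul(Add(13, Mul(-1, 3)), Mul(-1, 12)), -81) = Add(Mul(Add(13, -3), -12), -81) = Add(Mul(10, -12), -81) = Add(-120, -81) = -201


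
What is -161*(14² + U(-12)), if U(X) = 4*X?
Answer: -23828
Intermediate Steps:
-161*(14² + U(-12)) = -161*(14² + 4*(-12)) = -161*(196 - 48) = -161*148 = -23828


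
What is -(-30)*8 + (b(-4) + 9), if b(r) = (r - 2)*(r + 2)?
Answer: 261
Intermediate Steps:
b(r) = (-2 + r)*(2 + r)
-(-30)*8 + (b(-4) + 9) = -(-30)*8 + ((-4 + (-4)²) + 9) = -15*(-16) + ((-4 + 16) + 9) = 240 + (12 + 9) = 240 + 21 = 261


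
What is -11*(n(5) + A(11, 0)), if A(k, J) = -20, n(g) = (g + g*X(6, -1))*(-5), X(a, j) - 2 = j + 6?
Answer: 2420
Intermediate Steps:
X(a, j) = 8 + j (X(a, j) = 2 + (j + 6) = 2 + (6 + j) = 8 + j)
n(g) = -40*g (n(g) = (g + g*(8 - 1))*(-5) = (g + g*7)*(-5) = (g + 7*g)*(-5) = (8*g)*(-5) = -40*g)
-11*(n(5) + A(11, 0)) = -11*(-40*5 - 20) = -11*(-200 - 20) = -11*(-220) = 2420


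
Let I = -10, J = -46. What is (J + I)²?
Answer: 3136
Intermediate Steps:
(J + I)² = (-46 - 10)² = (-56)² = 3136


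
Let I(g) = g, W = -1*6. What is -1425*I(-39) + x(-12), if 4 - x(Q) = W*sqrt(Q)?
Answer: 55579 + 12*I*sqrt(3) ≈ 55579.0 + 20.785*I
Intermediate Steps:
W = -6
x(Q) = 4 + 6*sqrt(Q) (x(Q) = 4 - (-6)*sqrt(Q) = 4 + 6*sqrt(Q))
-1425*I(-39) + x(-12) = -1425*(-39) + (4 + 6*sqrt(-12)) = 55575 + (4 + 6*(2*I*sqrt(3))) = 55575 + (4 + 12*I*sqrt(3)) = 55579 + 12*I*sqrt(3)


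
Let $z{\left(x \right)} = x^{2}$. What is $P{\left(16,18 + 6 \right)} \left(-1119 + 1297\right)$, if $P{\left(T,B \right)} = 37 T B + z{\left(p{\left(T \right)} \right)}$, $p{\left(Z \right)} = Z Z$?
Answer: $14194432$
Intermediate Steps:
$p{\left(Z \right)} = Z^{2}$
$P{\left(T,B \right)} = T^{4} + 37 B T$ ($P{\left(T,B \right)} = 37 T B + \left(T^{2}\right)^{2} = 37 B T + T^{4} = T^{4} + 37 B T$)
$P{\left(16,18 + 6 \right)} \left(-1119 + 1297\right) = 16 \left(16^{3} + 37 \left(18 + 6\right)\right) \left(-1119 + 1297\right) = 16 \left(4096 + 37 \cdot 24\right) 178 = 16 \left(4096 + 888\right) 178 = 16 \cdot 4984 \cdot 178 = 79744 \cdot 178 = 14194432$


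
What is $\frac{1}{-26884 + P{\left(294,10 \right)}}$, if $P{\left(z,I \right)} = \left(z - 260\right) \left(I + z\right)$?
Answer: $- \frac{1}{16548} \approx -6.043 \cdot 10^{-5}$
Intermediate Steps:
$P{\left(z,I \right)} = \left(-260 + z\right) \left(I + z\right)$
$\frac{1}{-26884 + P{\left(294,10 \right)}} = \frac{1}{-26884 + \left(294^{2} - 2600 - 76440 + 10 \cdot 294\right)} = \frac{1}{-26884 + \left(86436 - 2600 - 76440 + 2940\right)} = \frac{1}{-26884 + 10336} = \frac{1}{-16548} = - \frac{1}{16548}$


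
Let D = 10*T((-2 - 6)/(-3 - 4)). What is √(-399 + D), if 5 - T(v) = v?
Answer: 29*I*√21/7 ≈ 18.985*I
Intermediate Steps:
T(v) = 5 - v
D = 270/7 (D = 10*(5 - (-2 - 6)/(-3 - 4)) = 10*(5 - (-8)/(-7)) = 10*(5 - (-8)*(-1)/7) = 10*(5 - 1*8/7) = 10*(5 - 8/7) = 10*(27/7) = 270/7 ≈ 38.571)
√(-399 + D) = √(-399 + 270/7) = √(-2523/7) = 29*I*√21/7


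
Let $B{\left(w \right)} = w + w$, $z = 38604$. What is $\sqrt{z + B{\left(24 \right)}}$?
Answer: $2 \sqrt{9663} \approx 196.6$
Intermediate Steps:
$B{\left(w \right)} = 2 w$
$\sqrt{z + B{\left(24 \right)}} = \sqrt{38604 + 2 \cdot 24} = \sqrt{38604 + 48} = \sqrt{38652} = 2 \sqrt{9663}$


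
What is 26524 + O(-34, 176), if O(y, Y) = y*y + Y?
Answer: 27856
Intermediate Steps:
O(y, Y) = Y + y² (O(y, Y) = y² + Y = Y + y²)
26524 + O(-34, 176) = 26524 + (176 + (-34)²) = 26524 + (176 + 1156) = 26524 + 1332 = 27856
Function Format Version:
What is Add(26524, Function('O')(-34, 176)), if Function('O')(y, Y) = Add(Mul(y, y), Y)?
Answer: 27856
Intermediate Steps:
Function('O')(y, Y) = Add(Y, Pow(y, 2)) (Function('O')(y, Y) = Add(Pow(y, 2), Y) = Add(Y, Pow(y, 2)))
Add(26524, Function('O')(-34, 176)) = Add(26524, Add(176, Pow(-34, 2))) = Add(26524, Add(176, 1156)) = Add(26524, 1332) = 27856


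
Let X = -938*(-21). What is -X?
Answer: -19698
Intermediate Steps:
X = 19698
-X = -1*19698 = -19698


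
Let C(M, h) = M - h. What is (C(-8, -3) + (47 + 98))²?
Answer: 19600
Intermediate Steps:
(C(-8, -3) + (47 + 98))² = ((-8 - 1*(-3)) + (47 + 98))² = ((-8 + 3) + 145)² = (-5 + 145)² = 140² = 19600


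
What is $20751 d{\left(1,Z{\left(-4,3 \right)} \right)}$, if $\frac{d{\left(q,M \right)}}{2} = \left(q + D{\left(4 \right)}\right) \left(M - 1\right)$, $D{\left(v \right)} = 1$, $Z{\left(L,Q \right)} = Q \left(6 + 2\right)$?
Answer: $1909092$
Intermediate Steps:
$Z{\left(L,Q \right)} = 8 Q$ ($Z{\left(L,Q \right)} = Q 8 = 8 Q$)
$d{\left(q,M \right)} = 2 \left(1 + q\right) \left(-1 + M\right)$ ($d{\left(q,M \right)} = 2 \left(q + 1\right) \left(M - 1\right) = 2 \left(1 + q\right) \left(-1 + M\right)$)
$20751 d{\left(1,Z{\left(-4,3 \right)} \right)} = 20751 \left(-2 - 2 + 2 \cdot 8 \cdot 3 + 2 \cdot 8 \cdot 3 \cdot 1\right) = 20751 \left(-2 - 2 + 2 \cdot 24 + 2 \cdot 24 \cdot 1\right) = 20751 \left(-2 - 2 + 48 + 48\right) = 20751 \cdot 92 = 1909092$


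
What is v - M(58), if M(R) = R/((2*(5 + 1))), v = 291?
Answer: 1717/6 ≈ 286.17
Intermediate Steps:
M(R) = R/12 (M(R) = R/((2*6)) = R/12)
v - M(58) = 291 - 58/12 = 291 - 1*29/6 = 291 - 29/6 = 1717/6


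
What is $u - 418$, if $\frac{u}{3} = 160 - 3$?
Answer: $53$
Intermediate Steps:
$u = 471$ ($u = 3 \left(160 - 3\right) = 3 \cdot 157 = 471$)
$u - 418 = 471 - 418 = 53$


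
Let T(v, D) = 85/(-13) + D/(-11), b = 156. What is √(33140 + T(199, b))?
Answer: √677256151/143 ≈ 181.99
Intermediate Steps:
T(v, D) = -85/13 - D/11 (T(v, D) = 85*(-1/13) + D*(-1/11) = -85/13 - D/11)
√(33140 + T(199, b)) = √(33140 + (-85/13 - 1/11*156)) = √(33140 + (-85/13 - 156/11)) = √(33140 - 2963/143) = √(4736057/143) = √677256151/143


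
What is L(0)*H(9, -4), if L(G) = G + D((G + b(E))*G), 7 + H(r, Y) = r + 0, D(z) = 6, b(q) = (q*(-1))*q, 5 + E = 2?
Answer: 12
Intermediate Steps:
E = -3 (E = -5 + 2 = -3)
b(q) = -q² (b(q) = (-q)*q = -q²)
H(r, Y) = -7 + r (H(r, Y) = -7 + (r + 0) = -7 + r)
L(G) = 6 + G (L(G) = G + 6 = 6 + G)
L(0)*H(9, -4) = (6 + 0)*(-7 + 9) = 6*2 = 12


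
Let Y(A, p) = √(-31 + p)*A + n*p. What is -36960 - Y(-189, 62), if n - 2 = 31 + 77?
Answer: -43780 + 189*√31 ≈ -42728.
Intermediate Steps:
n = 110 (n = 2 + (31 + 77) = 2 + 108 = 110)
Y(A, p) = 110*p + A*√(-31 + p) (Y(A, p) = √(-31 + p)*A + 110*p = A*√(-31 + p) + 110*p = 110*p + A*√(-31 + p))
-36960 - Y(-189, 62) = -36960 - (110*62 - 189*√(-31 + 62)) = -36960 - (6820 - 189*√31) = -36960 + (-6820 + 189*√31) = -43780 + 189*√31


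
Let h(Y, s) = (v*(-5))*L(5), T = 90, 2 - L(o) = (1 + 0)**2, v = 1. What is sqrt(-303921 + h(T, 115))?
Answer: I*sqrt(303926) ≈ 551.29*I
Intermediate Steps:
L(o) = 1 (L(o) = 2 - (1 + 0)**2 = 2 - 1*1**2 = 2 - 1*1 = 2 - 1 = 1)
h(Y, s) = -5 (h(Y, s) = (1*(-5))*1 = -5*1 = -5)
sqrt(-303921 + h(T, 115)) = sqrt(-303921 - 5) = sqrt(-303926) = I*sqrt(303926)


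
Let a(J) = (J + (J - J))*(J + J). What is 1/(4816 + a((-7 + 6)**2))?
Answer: 1/4818 ≈ 0.00020756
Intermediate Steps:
a(J) = 2*J**2 (a(J) = (J + 0)*(2*J) = J*(2*J) = 2*J**2)
1/(4816 + a((-7 + 6)**2)) = 1/(4816 + 2*((-7 + 6)**2)**2) = 1/(4816 + 2*((-1)**2)**2) = 1/(4816 + 2*1**2) = 1/(4816 + 2*1) = 1/(4816 + 2) = 1/4818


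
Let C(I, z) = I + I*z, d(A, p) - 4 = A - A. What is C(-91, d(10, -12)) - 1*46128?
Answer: -46583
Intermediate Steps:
d(A, p) = 4 (d(A, p) = 4 + (A - A) = 4 + 0 = 4)
C(-91, d(10, -12)) - 1*46128 = -91*(1 + 4) - 1*46128 = -91*5 - 46128 = -455 - 46128 = -46583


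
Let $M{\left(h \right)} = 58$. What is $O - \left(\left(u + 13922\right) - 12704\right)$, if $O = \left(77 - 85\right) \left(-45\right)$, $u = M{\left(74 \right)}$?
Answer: $-916$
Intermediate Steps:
$u = 58$
$O = 360$ ($O = \left(-8\right) \left(-45\right) = 360$)
$O - \left(\left(u + 13922\right) - 12704\right) = 360 - \left(\left(58 + 13922\right) - 12704\right) = 360 - \left(13980 - 12704\right) = 360 - 1276 = -916$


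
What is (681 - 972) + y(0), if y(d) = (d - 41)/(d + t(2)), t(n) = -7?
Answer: -1996/7 ≈ -285.14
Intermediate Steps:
y(d) = (-41 + d)/(-7 + d) (y(d) = (d - 41)/(d - 7) = (-41 + d)/(-7 + d))
(681 - 972) + y(0) = (681 - 972) + (-41 + 0)/(-7 + 0) = -291 - 41/(-7) = -291 - ⅐*(-41) = -291 + 41/7 = -1996/7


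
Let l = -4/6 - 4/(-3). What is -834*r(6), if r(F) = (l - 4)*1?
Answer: 2780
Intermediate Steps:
l = 2/3 (l = -4*1/6 - 4*(-1/3) = -2/3 + 4/3 = 2/3 ≈ 0.66667)
r(F) = -10/3 (r(F) = (2/3 - 4)*1 = -10/3*1 = -10/3)
-834*r(6) = -834*(-10/3) = 2780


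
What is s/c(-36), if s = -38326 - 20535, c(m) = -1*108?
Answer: 58861/108 ≈ 545.01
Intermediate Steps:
c(m) = -108
s = -58861
s/c(-36) = -58861/(-108) = -58861*(-1/108) = 58861/108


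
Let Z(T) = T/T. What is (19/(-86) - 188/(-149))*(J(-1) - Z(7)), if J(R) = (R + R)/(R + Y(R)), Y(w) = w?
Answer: 0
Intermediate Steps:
J(R) = 1 (J(R) = (R + R)/(R + R) = (2*R)/((2*R)) = (2*R)*(1/(2*R)) = 1)
Z(T) = 1
(19/(-86) - 188/(-149))*(J(-1) - Z(7)) = (19/(-86) - 188/(-149))*(1 - 1*1) = (19*(-1/86) - 188*(-1/149))*(1 - 1) = (-19/86 + 188/149)*0 = (13337/12814)*0 = 0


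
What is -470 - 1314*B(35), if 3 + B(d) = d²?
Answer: -1606178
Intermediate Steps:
B(d) = -3 + d²
-470 - 1314*B(35) = -470 - 1314*(-3 + 35²) = -470 - 1314*(-3 + 1225) = -470 - 1314*1222 = -470 - 1605708 = -1606178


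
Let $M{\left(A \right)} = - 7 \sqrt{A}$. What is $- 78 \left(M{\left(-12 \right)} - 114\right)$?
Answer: $8892 + 1092 i \sqrt{3} \approx 8892.0 + 1891.4 i$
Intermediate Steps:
$- 78 \left(M{\left(-12 \right)} - 114\right) = - 78 \left(- 7 \sqrt{-12} - 114\right) = - 78 \left(- 7 \cdot 2 i \sqrt{3} - 114\right) = - 78 \left(- 14 i \sqrt{3} - 114\right) = - 78 \left(-114 - 14 i \sqrt{3}\right) = 8892 + 1092 i \sqrt{3}$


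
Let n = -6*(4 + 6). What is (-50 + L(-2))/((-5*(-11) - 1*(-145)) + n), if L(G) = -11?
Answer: -61/140 ≈ -0.43571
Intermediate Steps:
n = -60 (n = -6*10 = -60)
(-50 + L(-2))/((-5*(-11) - 1*(-145)) + n) = (-50 - 11)/((-5*(-11) - 1*(-145)) - 60) = -61/((55 + 145) - 60) = -61/(200 - 60) = -61/140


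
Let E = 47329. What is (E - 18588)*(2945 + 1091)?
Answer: 115998676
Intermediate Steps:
(E - 18588)*(2945 + 1091) = (47329 - 18588)*(2945 + 1091) = 28741*4036 = 115998676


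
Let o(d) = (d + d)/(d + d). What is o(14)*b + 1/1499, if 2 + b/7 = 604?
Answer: 6316787/1499 ≈ 4214.0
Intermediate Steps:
b = 4214 (b = -14 + 7*604 = -14 + 4228 = 4214)
o(d) = 1 (o(d) = (2*d)/((2*d)) = (2*d)*(1/(2*d)) = 1)
o(14)*b + 1/1499 = 1*4214 + 1/1499 = 4214 + 1/1499 = 6316787/1499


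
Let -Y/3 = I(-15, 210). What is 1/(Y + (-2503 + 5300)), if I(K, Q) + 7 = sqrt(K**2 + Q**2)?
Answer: 2818/7542199 + 45*sqrt(197)/7542199 ≈ 0.00045737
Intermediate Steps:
I(K, Q) = -7 + sqrt(K**2 + Q**2)
Y = 21 - 45*sqrt(197) (Y = -3*(-7 + sqrt((-15)**2 + 210**2)) = -3*(-7 + sqrt(225 + 44100)) = -3*(-7 + sqrt(44325)) = -3*(-7 + 15*sqrt(197)) = 21 - 45*sqrt(197) ≈ -610.61)
1/(Y + (-2503 + 5300)) = 1/((21 - 45*sqrt(197)) + (-2503 + 5300)) = 1/((21 - 45*sqrt(197)) + 2797) = 1/(2818 - 45*sqrt(197))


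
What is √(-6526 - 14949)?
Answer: 5*I*√859 ≈ 146.54*I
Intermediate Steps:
√(-6526 - 14949) = √(-21475) = 5*I*√859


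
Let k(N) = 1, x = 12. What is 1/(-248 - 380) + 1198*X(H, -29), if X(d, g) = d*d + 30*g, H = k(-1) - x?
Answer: -563505657/628 ≈ -8.9730e+5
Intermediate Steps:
H = -11 (H = 1 - 1*12 = 1 - 12 = -11)
X(d, g) = d² + 30*g
1/(-248 - 380) + 1198*X(H, -29) = 1/(-248 - 380) + 1198*((-11)² + 30*(-29)) = 1/(-628) + 1198*(121 - 870) = -1/628 + 1198*(-749) = -1/628 - 897302 = -563505657/628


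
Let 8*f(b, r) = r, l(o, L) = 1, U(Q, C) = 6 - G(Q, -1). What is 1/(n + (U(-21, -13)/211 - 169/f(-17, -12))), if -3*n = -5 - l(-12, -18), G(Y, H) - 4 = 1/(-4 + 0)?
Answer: 2532/290363 ≈ 0.0087201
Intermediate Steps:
G(Y, H) = 15/4 (G(Y, H) = 4 + 1/(-4 + 0) = 4 + 1/(-4) = 4 - ¼ = 15/4)
U(Q, C) = 9/4 (U(Q, C) = 6 - 1*15/4 = 6 - 15/4 = 9/4)
f(b, r) = r/8
n = 2 (n = -(-5 - 1*1)/3 = -(-5 - 1)/3 = -⅓*(-6) = 2)
1/(n + (U(-21, -13)/211 - 169/f(-17, -12))) = 1/(2 + ((9/4)/211 - 169/((⅛)*(-12)))) = 1/(2 + ((9/4)*(1/211) - 169/(-3/2))) = 1/(2 + (9/844 - 169*(-⅔))) = 1/(2 + (9/844 + 338/3)) = 1/(2 + 285299/2532) = 1/(290363/2532) = 2532/290363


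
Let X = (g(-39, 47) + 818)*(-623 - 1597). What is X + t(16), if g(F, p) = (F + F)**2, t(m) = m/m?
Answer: -15322439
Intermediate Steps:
t(m) = 1
g(F, p) = 4*F**2 (g(F, p) = (2*F)**2 = 4*F**2)
X = -15322440 (X = (4*(-39)**2 + 818)*(-623 - 1597) = (4*1521 + 818)*(-2220) = (6084 + 818)*(-2220) = 6902*(-2220) = -15322440)
X + t(16) = -15322440 + 1 = -15322439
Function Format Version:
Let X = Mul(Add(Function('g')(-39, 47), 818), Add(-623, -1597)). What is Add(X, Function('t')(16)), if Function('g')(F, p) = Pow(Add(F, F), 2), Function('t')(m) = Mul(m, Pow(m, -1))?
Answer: -15322439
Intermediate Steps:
Function('t')(m) = 1
Function('g')(F, p) = Mul(4, Pow(F, 2)) (Function('g')(F, p) = Pow(Mul(2, F), 2) = Mul(4, Pow(F, 2)))
X = -15322440 (X = Mul(Add(Mul(4, Pow(-39, 2)), 818), Add(-623, -1597)) = Mul(Add(Mul(4, 1521), 818), -2220) = Mul(Add(6084, 818), -2220) = Mul(6902, -2220) = -15322440)
Add(X, Function('t')(16)) = Add(-15322440, 1) = -15322439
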